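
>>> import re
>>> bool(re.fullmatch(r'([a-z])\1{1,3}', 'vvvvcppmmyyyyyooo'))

False

`\1` has to match the exact text group 1 already captured.
`re.fullmatch` is like wrapping the pattern in `^…$` (in single-line mode).
Here the pattern can't cover the whole string, so the call returns None, and `bool(None)` is False.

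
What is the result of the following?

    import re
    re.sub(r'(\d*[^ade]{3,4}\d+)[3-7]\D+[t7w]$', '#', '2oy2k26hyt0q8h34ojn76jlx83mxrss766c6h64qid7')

This matches zero or more of a digit, then 3 to 4 of any character except [ade], then one or more of a digit (captured); then a character in [3-7], then one or more of a non-digit, then one of [t7w]; then anchored at the end.
Every occurrence is swapped for '#'.

'2oy2k26hyt0q8h34ojn76jlx83mxrss#'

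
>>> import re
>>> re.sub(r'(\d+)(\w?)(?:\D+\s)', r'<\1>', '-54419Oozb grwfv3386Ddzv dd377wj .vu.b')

'-<54419>grwfv<3386>dd<377>.vu.b'

This matches one or more of a digit (captured); then optionally a word character (captured); then one or more of a non-digit, then whitespace (non-capturing group).
Matches: at [1:11] → '54419Oozb '; at [16:25] → '3386Ddzv '; at [27:33] → '377wj '.
The replacement refers to a captured group, so each match is rewritten using its own captured text.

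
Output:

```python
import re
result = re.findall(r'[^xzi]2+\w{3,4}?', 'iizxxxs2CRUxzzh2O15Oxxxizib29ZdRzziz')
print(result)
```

Pattern: any character except [xzi]; then one or more of a literal '2', then 3 to 4 of a word character (lazy).
Because the quantifier is non-greedy, it stops expanding at the earliest point where the rest of the pattern can succeed.
Walking the string: at [6:11] → 's2CRU'; at [14:19] → 'h2O15'; at [26:31] → 'b29Zd'.
No capturing groups, so `findall` returns the 3 full match strings.

['s2CRU', 'h2O15', 'b29Zd']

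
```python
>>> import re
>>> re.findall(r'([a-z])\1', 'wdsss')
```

['s']

The backreference `\1` re-matches whatever the first group consumed, character for character.
Walking the string: at [2:4] match 'ss', group 1 = 's'.
With a single group, `findall` returns only what that group captured — 1 item.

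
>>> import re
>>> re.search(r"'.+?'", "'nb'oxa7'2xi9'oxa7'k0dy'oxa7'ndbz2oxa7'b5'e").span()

A non-greedy quantifier consumes as few characters as it can — just enough that the remainder of the pattern still matches from where it stops; whatever follows it matches normally.
The match spans [0:4] → "'nb'".

(0, 4)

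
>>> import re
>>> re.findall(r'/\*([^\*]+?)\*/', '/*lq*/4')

Matches: at [0:6] match '/*lq*/', group 1 = 'lq'.
`findall` collects group 1 from the one match (1 total).

['lq']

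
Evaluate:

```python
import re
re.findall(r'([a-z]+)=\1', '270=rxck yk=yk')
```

`\1` is not a pattern — it's the concrete string captured by group 1, re-applied verbatim.
One capturing group, so `findall` returns just the captured substring from the one match — 1 in all.

['yk']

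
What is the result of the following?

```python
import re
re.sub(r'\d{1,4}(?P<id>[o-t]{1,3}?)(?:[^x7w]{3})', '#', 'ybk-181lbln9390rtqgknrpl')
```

'ybk-181lbln#knrpl'

This matches 1 to 4 of a digit; then 1 to 3 of a character in [o-t] (lazy) (captured as 'id'); then exactly 3 of any character except [x7w] (non-capturing group).
Matches: at [11:19] → '9390rtqg'.
`sub` substitutes '#' at each match site.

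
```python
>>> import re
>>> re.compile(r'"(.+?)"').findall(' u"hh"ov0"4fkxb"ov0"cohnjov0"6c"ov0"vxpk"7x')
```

['hh', '4fkxb', 'cohnjov0', 'ov0']

Lazy quantifiers expand one character at a time until the remainder of the pattern can match.
Matches: at [2:6] match '"hh"', group 1 = 'hh'; at [9:16] match '"4fkxb"', group 1 = '4fkxb'; at [19:29] match '"cohnjov0"', group 1 = 'cohnjov0'; at [31:36] match '"ov0"', group 1 = 'ov0'.
One capturing group, so `findall` returns just the captured substring from each match — 4 in all.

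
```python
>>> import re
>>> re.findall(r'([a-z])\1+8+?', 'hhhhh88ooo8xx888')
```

`\1` has to match the exact text group 1 already captured.
With a single group, `findall` returns only what that group captured — 3 items.

['h', 'o', 'x']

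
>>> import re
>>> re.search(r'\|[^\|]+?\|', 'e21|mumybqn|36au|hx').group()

Unlike `match`, `search` isn't anchored — it looks for the pattern anywhere in the string.
The match spans [3:12] → '|mumybqn|'.

'|mumybqn|'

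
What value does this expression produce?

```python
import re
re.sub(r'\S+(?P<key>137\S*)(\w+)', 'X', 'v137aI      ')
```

'X      '

Pattern: one or more of a non-whitespace character; then the literal '137', then zero or more of a non-whitespace character (captured as 'key'); then one or more of a word character (captured).
Matches: at [0:6] → 'v137aI'.
Every occurrence is swapped for 'X'.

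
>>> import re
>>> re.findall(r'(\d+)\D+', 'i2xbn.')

['2']

With a single group, `findall` returns only what that group captured — 1 item.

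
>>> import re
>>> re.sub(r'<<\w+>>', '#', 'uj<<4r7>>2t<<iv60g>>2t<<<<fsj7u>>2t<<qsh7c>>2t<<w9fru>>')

Each match is replaced by '#'.

'uj#2t#2t<<#2t#2t#'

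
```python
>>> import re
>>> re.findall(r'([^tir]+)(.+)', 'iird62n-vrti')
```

[('d62n-v', 'rti')]

Pattern: one or more of any character except [tir] (captured); then one or more of any character (captured).
With 2 capturing groups, `findall` returns a 2-tuple per match.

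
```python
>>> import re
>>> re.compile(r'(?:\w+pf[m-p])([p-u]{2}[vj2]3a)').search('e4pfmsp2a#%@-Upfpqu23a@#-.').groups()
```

This matches one or more of a word character, then the literal 'pf', then a character in [m-p] (non-capturing group); then exactly 2 of a character in [p-u], then one of [vj2], then the literal '3a' (captured).
`re.search` scans for the first position where the pattern succeeds.
The match spans [13:22] → 'Upfpqu23a'.
Captured: group 1 = 'qu23a'.

('qu23a',)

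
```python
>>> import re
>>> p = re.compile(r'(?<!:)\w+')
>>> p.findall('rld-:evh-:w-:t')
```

The negative lookahead/lookbehind blocks any match where the forbidden context is present.
Walking the string: at [0:3] → 'rld'; at [6:8] → 'vh'.
No capturing groups, so `findall` returns the 2 full match strings.

['rld', 'vh']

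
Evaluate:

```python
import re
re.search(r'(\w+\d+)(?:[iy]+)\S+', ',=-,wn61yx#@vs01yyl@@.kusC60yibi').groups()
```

('wn61',)

The match spans [4:32] → 'wn61yx#@vs01yyl@@.kusC60yibi'.
Captured: group 1 = 'wn61'.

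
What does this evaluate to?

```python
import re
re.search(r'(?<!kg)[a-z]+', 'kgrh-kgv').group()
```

The negative lookahead/lookbehind blocks any match where the forbidden context is present.
Unlike `match`, `search` isn't anchored — it looks for the pattern anywhere in the string.
The match spans [0:4] → 'kgrh'.

'kgrh'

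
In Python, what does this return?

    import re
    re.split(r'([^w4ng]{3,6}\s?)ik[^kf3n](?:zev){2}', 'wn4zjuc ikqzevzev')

['wn4', 'zjuc ', '']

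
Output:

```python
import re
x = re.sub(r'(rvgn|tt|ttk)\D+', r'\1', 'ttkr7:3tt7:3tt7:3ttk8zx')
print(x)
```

tt7:3tt7:3tt7:3tt8zx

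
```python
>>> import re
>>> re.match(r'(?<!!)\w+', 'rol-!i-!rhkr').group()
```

'rol'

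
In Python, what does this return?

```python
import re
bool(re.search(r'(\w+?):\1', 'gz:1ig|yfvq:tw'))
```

False

After group 1 captures some text, `\1` only succeeds where that same text appears again.
`search` walks the string left to right and returns the first match it finds.
Here nothing in the string fits, so the call returns None, and `bool(None)` is False.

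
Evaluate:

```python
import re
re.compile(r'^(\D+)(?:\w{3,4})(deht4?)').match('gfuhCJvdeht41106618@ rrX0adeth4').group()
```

'gfuhCJvdeht4'

`match` is anchored at position 0; if the pattern doesn't fit there, it returns None.
The match spans [0:12] → 'gfuhCJvdeht4'.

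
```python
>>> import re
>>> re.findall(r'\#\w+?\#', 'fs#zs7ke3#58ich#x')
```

No capturing groups, so `findall` returns the 1 full match string.

['#zs7ke3#']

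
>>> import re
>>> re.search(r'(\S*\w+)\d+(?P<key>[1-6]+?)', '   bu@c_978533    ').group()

The match spans [3:14] → 'bu@c_978533'.

'bu@c_978533'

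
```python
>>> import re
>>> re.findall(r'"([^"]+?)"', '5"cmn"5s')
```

Scanning left to right: at [1:6] match '"cmn"', group 1 = 'cmn'.
`findall` collects group 1 from the one match (1 total).

['cmn']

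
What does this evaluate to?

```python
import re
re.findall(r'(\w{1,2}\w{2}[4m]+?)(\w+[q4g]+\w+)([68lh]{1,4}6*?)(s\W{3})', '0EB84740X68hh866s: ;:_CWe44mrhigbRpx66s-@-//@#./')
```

[('0EB84', '740X68hh86', '6', 's: ;'), ('_CWe4', '4mrhigbRpx6', '6', 's-@-')]

A `+?`/`*?`/`{m,n}?` starts at its minimum and grows only as far as needed for what follows to match.
With 4 capturing groups, `findall` returns a 4-tuple per match.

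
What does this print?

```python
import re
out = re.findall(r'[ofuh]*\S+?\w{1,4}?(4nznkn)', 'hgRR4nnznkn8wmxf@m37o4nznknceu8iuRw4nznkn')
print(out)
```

['4nznkn', '4nznkn']

Lazy quantifiers expand one character at a time until the remainder of the pattern can match.
One capturing group, so `findall` returns just the captured substring from each match — 2 in all.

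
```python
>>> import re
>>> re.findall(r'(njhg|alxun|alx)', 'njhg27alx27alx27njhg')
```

Scanning left to right: at [0:4] match 'njhg', group 1 = 'njhg'; at [6:9] match 'alx', group 1 = 'alx'; at [11:14] match 'alx', group 1 = 'alx'; at [16:20] match 'njhg', group 1 = 'njhg'.
Because there's exactly one group, `findall` drops the full match and keeps group 1 from each hit.

['njhg', 'alx', 'alx', 'njhg']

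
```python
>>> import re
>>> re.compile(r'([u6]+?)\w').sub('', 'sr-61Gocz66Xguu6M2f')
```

The pattern matches one or more of one of [u6] (lazy) (captured); then a word character.
Because the quantifier is non-greedy, it stops expanding at the earliest point where the rest of the pattern can succeed.
Matches: at [3:5] → '61'; at [9:11] → '66'; at [13:15] → 'uu'; at [15:17] → '6M'.
Every occurrence is swapped for ''.

'sr-GoczXg2f'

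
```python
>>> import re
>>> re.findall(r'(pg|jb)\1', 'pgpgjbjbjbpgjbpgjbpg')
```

['pg', 'jb']

`\1` has to match the exact text group 1 already captured.
Scanning left to right: at [0:4] match 'pgpg', group 1 = 'pg'; at [4:8] match 'jbjb', group 1 = 'jb'.
With a single group, `findall` returns only what that group captured — 2 items.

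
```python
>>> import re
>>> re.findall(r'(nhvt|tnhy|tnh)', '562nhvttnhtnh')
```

['nhvt', 'tnh', 'tnh']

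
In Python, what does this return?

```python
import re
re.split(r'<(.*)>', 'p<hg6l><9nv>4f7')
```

Because the pattern has a capturing group, `split` also inserts each captured text between the pieces.

['p', 'hg6l><9nv', '4f7']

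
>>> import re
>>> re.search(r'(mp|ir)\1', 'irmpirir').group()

'irir'

`\1` is not a pattern — it's the concrete string captured by group 1, re-applied verbatim.
`re.search` tries every starting position until one works.
The match spans [4:8] → 'irir'.
Captured: group 1 = 'ir'.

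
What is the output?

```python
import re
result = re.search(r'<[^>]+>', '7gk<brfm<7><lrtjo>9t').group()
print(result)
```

Unlike `match`, `search` isn't anchored — it looks for the pattern anywhere in the string.
The match spans [3:11] → '<brfm<7>'.

<brfm<7>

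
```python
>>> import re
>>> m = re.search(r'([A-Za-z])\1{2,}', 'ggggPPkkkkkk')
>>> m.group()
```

'gggg'

The backreference `\1` re-matches whatever the first group consumed, character for character.
The match spans [0:4] → 'gggg'.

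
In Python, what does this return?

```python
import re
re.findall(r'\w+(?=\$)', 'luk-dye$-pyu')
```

['dye']

Lookahead/lookbehind check context without consuming it, so the matched span excludes the asserted characters.
With no groups in the pattern, `findall` gives back each whole match — 1 here.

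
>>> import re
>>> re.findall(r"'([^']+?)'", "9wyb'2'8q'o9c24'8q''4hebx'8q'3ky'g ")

['2', 'o9c24', '4hebx', '3ky']

Walking the string: at [4:7] match "'2'", group 1 = '2'; at [9:16] match "'o9c24'", group 1 = 'o9c24'; at [19:26] match "'4hebx'", group 1 = '4hebx'; at [28:33] match "'3ky'", group 1 = '3ky'.
With a single group, `findall` returns only what that group captured — 4 items.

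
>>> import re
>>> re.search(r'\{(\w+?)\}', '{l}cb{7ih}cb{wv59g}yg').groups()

('l',)

The match spans [0:3] → '{l}'.
Captured: group 1 = 'l'.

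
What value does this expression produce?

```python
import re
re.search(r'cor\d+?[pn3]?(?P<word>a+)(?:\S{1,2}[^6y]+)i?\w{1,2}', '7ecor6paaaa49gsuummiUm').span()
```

(2, 22)

Pattern: the literal 'cor', then one or more of a digit (lazy), then optionally one of [pn3]; then one or more of a literal 'a' (captured as 'word'); then 1 to 2 of a non-whitespace character, then one or more of any character except [6y] (non-capturing group); then optionally the literal 'i', then 1 to 2 of a word character.
The match spans [2:22] → 'cor6paaaa49gsuummiUm'.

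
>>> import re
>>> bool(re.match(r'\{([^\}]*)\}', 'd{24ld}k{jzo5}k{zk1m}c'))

False

With `match`, the pattern is implicitly anchored at the beginning.
Here position 0 doesn't satisfy it, so the call returns None, and `bool(None)` is False.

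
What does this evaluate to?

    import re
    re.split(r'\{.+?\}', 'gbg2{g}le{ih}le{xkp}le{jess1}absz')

['gbg2', 'le', 'le', 'le', 'absz']

Lazy quantifiers expand one character at a time until the remainder of the pattern can match.
`split` removes every match and returns the 5 fragments in between.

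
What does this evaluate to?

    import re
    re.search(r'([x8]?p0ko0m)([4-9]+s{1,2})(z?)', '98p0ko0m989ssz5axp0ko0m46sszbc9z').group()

The pattern matches optionally one of [x8], then the literal 'p0k', then the literal 'o0m' (captured); then one or more of a character in [4-9], then 1 to 2 of a literal 's' (captured); then optionally a literal 'z' (captured).
`search` walks the string left to right and returns the first match it finds.
The match spans [1:14] → '8p0ko0m989ssz'.
Captured: group 1 = '8p0ko0m', group 2 = '989ss', group 3 = 'z'.

'8p0ko0m989ssz'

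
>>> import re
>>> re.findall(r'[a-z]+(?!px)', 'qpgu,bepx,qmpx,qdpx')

['qpgu', 'bepx', 'qmpx', 'qdpx']

The negative lookahead/lookbehind blocks any match where the forbidden context is present.
Scanning left to right: at [0:4] → 'qpgu'; at [5:9] → 'bepx'; at [10:14] → 'qmpx'; at [15:19] → 'qdpx'.
No capturing groups, so `findall` returns the 4 full match strings.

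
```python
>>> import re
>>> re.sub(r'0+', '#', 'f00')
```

The pattern matches one or more of a literal '0'.
Matches: at [1:3] → '00'.
Every occurrence is swapped for '#'.

'f#'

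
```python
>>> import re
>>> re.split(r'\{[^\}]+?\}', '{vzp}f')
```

Matches to split on: at [0:5] → '{vzp}'.
The string is cut at each match, leaving 2 pieces.

['', 'f']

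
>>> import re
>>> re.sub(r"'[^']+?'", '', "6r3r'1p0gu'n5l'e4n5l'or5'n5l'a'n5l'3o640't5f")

Matches: at [4:11] → "'1p0gu'"; at [14:21] → "'e4n5l'"; at [24:29] → "'n5l'"; at [30:35] → "'n5l'".
Every occurrence is swapped for ''.

"6r3rn5lor5a3o640't5f"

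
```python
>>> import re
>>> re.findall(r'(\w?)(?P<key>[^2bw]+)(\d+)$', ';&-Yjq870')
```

[('', ';&-Yjq87', '0')]

The pattern matches optionally a word character (captured); then one or more of any character except [2bw] (captured as 'key'); then one or more of a digit (captured); then anchored at the end.
Scanning left to right: at [0:9] match ';&-Yjq870', groups = ('', ';&-Yjq87', '0').
`findall` packs the 3 group values into a tuple for every match.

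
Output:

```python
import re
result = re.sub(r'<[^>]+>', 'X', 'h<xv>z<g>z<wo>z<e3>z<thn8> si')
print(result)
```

hXzXzXzXzX si

Matches: at [1:5] → '<xv>'; at [6:9] → '<g>'; at [10:14] → '<wo>'; at [15:19] → '<e3>'; at [20:26] → '<thn8>'.
Each match is replaced by 'X'.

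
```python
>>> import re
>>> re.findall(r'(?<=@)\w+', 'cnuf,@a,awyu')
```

['a']

Because the assertion is zero-width, the text it checks is not consumed and won't appear in the result.
Matches: at [6:7] → 'a'.
`findall` yields the raw match text (1 of them) because the pattern has no groups.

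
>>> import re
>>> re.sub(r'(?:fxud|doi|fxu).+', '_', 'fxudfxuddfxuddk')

'_'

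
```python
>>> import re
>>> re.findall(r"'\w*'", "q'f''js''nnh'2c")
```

Matches: at [1:4] → "'f'"; at [4:8] → "'js'"; at [8:13] → "'nnh'".
`findall` yields the raw match text (3 of them) because the pattern has no groups.

["'f'", "'js'", "'nnh'"]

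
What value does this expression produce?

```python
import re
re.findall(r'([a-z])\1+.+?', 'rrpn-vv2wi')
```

['r', 'v']

After group 1 captures some text, `\1` only succeeds where that same text appears again.
Matches: at [0:3] match 'rrp', group 1 = 'r'; at [5:8] match 'vv2', group 1 = 'v'.
`findall` collects group 1 from each match (2 total).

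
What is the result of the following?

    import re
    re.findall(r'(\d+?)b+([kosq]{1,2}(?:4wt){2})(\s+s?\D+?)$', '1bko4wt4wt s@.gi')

[('1', 'ko4wt4wt', ' s@.gi')]

The pattern matches one or more of a digit (lazy) (captured); then one or more of a literal 'b'; then 1 to 2 of one of [kosq], then the literal '4wt' repeated 2 times (captured); then one or more of whitespace, then optionally the literal 's', then one or more of a non-digit (lazy) (captured); then anchored at the end.
Scanning left to right: at [0:16] match '1bko4wt4wt s@.gi', groups = ('1', 'ko4wt4wt', ' s@.gi').
Multiple groups make `findall` return tuples — one 3-tuple for the one match.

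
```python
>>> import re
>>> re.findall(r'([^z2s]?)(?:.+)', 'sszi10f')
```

['']

The pattern matches optionally any character except [z2s] (captured); then one or more of any character (non-capturing group).
Scanning left to right: at [0:7] match 'sszi10f', group 1 = ''.
Because there's exactly one group, `findall` drops the full match and keeps group 1 from the one hit.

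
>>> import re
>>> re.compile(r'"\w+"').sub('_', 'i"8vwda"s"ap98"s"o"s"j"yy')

'i_s_s_s_yy'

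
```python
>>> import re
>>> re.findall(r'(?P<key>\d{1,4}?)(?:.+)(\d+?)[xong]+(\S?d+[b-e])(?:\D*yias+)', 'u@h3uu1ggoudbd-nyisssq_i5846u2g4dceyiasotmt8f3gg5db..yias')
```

[('3', '3', '5db')]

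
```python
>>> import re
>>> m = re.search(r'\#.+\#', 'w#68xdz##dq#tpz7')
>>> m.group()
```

'#68xdz##dq#'

`search` walks the string left to right and returns the first match it finds.
The match spans [1:12] → '#68xdz##dq#'.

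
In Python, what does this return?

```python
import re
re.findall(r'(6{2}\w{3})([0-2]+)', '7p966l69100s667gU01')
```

Pattern: exactly 2 of a literal '6', then exactly 3 of a word character (captured); then one or more of a character in [0-2] (captured).
Scanning left to right: at [3:11] match '66l69100', groups = ('66l69', '100'); at [12:19] match '667gU01', groups = ('667gU', '01').
`findall` packs the 2 group values into a tuple for every match.

[('66l69', '100'), ('667gU', '01')]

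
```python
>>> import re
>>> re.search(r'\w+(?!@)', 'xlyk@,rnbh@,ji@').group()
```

'xly'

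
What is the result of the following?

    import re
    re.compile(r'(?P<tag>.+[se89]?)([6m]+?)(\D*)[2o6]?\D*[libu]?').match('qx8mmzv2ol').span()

(0, 10)

`re.match` only tries the pattern at the start of the string.
The match spans [0:10] → 'qx8mmzv2ol'.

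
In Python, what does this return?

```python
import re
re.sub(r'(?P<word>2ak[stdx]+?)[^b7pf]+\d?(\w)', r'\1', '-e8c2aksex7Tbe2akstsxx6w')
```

'-e8c2aksbe2aks'

Pattern: the literal '2ak', then one or more of one of [stdx] (lazy) (captured as 'word'); then one or more of any character except [b7pf]; then optionally a digit; then a word character (captured).
A non-greedy quantifier consumes as few characters as it can — just enough that the remainder of the pattern still matches from where it stops; whatever follows it matches normally.
Matches: at [4:12] → '2aksex7T'; at [14:24] → '2akstsxx6w'.
The replacement refers to a captured group, so each match is rewritten using its own captured text.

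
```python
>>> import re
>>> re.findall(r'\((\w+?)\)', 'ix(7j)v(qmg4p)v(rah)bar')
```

One capturing group, so `findall` returns just the captured substring from each match — 3 in all.

['7j', 'qmg4p', 'rah']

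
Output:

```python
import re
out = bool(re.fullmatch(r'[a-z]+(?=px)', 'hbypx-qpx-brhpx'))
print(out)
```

For `fullmatch`, every character of the input must be accounted for by the pattern.
Here the string isn't matched end-to-end, so the call returns None, and `bool(None)` is False.

False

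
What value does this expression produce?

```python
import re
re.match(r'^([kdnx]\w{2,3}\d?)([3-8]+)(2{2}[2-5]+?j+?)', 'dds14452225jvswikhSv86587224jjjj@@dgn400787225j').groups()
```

This matches anchored at the start of the string; then one of [kdnx], then 2 to 3 of a word character, then optionally a digit (captured); then one or more of a character in [3-8] (captured); then exactly 2 of a literal '2', then one or more of a character in [2-5] (lazy), then one or more of a literal 'j' (lazy) (captured).
`re.match` won't scan ahead — the pattern has to work from the very first character.
The match spans [0:12] → 'dds14452225j'.
Captured: group 1 = 'dds14', group 2 = '45', group 3 = '2225j'.

('dds14', '45', '2225j')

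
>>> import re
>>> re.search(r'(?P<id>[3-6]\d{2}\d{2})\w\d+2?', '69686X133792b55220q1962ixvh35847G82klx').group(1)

'69686'

This matches a character in [3-6], then exactly 2 of a digit, then exactly 2 of a digit (captured as 'id'); then a word character, then one or more of a digit, then optionally the literal '2'.
Unlike `match`, `search` isn't anchored — it looks for the pattern anywhere in the string.
The match spans [0:12] → '69686X133792'.
Captured: group 1 = '69686'.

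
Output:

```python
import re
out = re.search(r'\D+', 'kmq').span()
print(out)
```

Pattern: one or more of a non-digit.
`search` walks the string left to right and returns the first match it finds.
The match spans [0:3] → 'kmq'.

(0, 3)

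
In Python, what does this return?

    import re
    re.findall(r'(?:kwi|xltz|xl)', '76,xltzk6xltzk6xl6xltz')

Branches in `(...|...)` are attempted left-to-right; the first branch that allows the whole pattern to succeed is taken.
Walking the string: at [3:7] → 'xltz'; at [9:13] → 'xltz'; at [15:17] → 'xl'; at [18:22] → 'xltz'.
No capturing groups, so `findall` returns the 4 full match strings.

['xltz', 'xltz', 'xl', 'xltz']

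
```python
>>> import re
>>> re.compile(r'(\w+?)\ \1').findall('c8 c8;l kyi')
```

['c8']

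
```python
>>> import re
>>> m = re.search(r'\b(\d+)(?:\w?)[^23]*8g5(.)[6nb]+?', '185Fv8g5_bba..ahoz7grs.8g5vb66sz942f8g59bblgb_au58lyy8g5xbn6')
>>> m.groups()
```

This matches a word boundary (`\b`, zero-width); then one or more of a digit (captured); then optionally a word character (non-capturing group); then zero or more of any character except [23], then the literal '8g5'; then any character (captured); then one or more of one of [6nb] (lazy).
Because the quantifier is non-greedy, it stops expanding at the earliest point where the rest of the pattern can succeed.
`re.search` tries every starting position until one works.
The match spans [0:28] → '185Fv8g5_bba..ahoz7grs.8g5vb'.
Captured: group 1 = '185', group 2 = 'v'.

('185', 'v')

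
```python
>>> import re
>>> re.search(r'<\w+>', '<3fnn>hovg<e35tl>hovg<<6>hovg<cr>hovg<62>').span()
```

(0, 6)

`search` walks the string left to right and returns the first match it finds.
The match spans [0:6] → '<3fnn>'.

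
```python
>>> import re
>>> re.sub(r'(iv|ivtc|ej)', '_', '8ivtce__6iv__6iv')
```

Alternation isn't longest-match — the leftmost alternative that fits at this position is chosen.
`sub` substitutes '_' at each match site.

'8_tce__6___6_'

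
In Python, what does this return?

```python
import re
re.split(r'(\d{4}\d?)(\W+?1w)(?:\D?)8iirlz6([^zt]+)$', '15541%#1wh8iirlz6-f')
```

`re.split` interleaves the captured-group text with the surrounding fragments.

['', '15541', '%#1w', '-f', '']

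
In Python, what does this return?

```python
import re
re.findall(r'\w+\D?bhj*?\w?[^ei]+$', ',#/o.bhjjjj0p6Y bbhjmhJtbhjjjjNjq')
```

['o.bhjjjj0p6Y bbhjmhJtbhjjjjNjq']

Pattern: one or more of a word character, then optionally a non-digit, then the literal 'bh'; then zero or more of the literal 'j' (lazy), then optionally a word character, then one or more of any character except [ei]; then anchored at the end.
Matches: at [3:33] → 'o.bhjjjj0p6Y bbhjmhJtbhjjjjNjq'.
Since nothing is captured, `findall` lists the 1 matched substring directly.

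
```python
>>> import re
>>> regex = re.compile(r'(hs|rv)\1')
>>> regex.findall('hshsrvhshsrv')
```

After group 1 captures some text, `\1` only succeeds where that same text appears again.
Scanning left to right: at [0:4] match 'hshs', group 1 = 'hs'; at [6:10] match 'hshs', group 1 = 'hs'.
One capturing group, so `findall` returns just the captured substring from each match — 2 in all.

['hs', 'hs']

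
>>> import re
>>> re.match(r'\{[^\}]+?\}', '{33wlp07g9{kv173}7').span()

`re.match` only tries the pattern at the start of the string.
The match spans [0:17] → '{33wlp07g9{kv173}'.

(0, 17)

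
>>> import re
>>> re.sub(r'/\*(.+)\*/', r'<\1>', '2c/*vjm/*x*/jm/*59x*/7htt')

Each match is replaced using the text its own group 1 captured.

'2c<vjm/*x*/jm/*59x>7htt'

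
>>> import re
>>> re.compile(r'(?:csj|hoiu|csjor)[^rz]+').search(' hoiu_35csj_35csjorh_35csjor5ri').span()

(1, 18)

`re.search` scans for the first position where the pattern succeeds.
The match spans [1:18] → 'hoiu_35csj_35csjo'.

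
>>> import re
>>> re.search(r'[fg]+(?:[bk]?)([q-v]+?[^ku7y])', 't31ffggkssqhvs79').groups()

('ss',)

The pattern matches one or more of one of [fg]; then optionally one of [bk] (non-capturing group); then one or more of a character in [q-v] (lazy), then any character except [ku7y] (captured).
A non-greedy quantifier consumes as few characters as it can — just enough that the remainder of the pattern still matches from where it stops; whatever follows it matches normally.
`search` walks the string left to right and returns the first match it finds.
The match spans [3:10] → 'ffggkss'.
Captured: group 1 = 'ss'.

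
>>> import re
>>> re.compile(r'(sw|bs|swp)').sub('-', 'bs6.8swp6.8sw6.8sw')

'-6.8-p6.8-6.8-'

Branches in `(...|...)` are attempted left-to-right; the first branch that allows the whole pattern to succeed is taken.
Matches: at [0:2] → 'bs'; at [5:7] → 'sw'; at [11:13] → 'sw'; at [16:18] → 'sw'.
Every occurrence is swapped for '-'.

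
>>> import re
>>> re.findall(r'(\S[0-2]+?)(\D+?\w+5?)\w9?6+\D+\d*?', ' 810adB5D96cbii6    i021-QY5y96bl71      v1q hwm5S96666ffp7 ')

[('810', 'adB5D96cbi'), ('021', '-QY5y'), ('v1', 'q hwm5S966')]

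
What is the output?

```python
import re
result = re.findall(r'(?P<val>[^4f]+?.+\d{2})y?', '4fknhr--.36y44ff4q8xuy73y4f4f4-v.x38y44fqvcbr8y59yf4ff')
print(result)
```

This matches one or more of any character except [4f] (lazy), then one or more of any character, then exactly 2 of a digit (captured as 'val'); then optionally a literal 'y'.
Matches: at [2:50] match 'knhr--.36y44ff4q8xuy73y4f4f4-v.x38y44fqvcbr8y59y', group 1 = 'knhr--.36y44ff4q8xuy73y4f4f4-v.x38y44fqvcbr8y59'.
Because there's exactly one group, `findall` drops the full match and keeps group 1 from the one hit.

['knhr--.36y44ff4q8xuy73y4f4f4-v.x38y44fqvcbr8y59']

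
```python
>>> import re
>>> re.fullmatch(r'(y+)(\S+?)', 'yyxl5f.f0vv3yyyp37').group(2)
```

'xl5f.f0vv3yyyp37'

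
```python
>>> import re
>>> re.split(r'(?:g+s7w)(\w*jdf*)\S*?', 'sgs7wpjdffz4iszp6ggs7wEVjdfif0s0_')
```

['s', 'pjdffz4iszp6ggs7wEVjdf', 'if0s0_']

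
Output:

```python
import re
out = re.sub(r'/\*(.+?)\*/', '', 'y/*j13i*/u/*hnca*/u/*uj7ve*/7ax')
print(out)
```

yuu7ax

`sub` substitutes '' at each match site.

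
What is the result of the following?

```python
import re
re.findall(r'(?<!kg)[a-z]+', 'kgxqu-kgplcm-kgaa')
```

['kgxqu', 'kgplcm', 'kgaa']

`(?!…)`/`(?<!…)` only lets a position through if the neighbouring text does NOT match; no characters are consumed.
Scanning left to right: at [0:5] → 'kgxqu'; at [6:12] → 'kgplcm'; at [13:17] → 'kgaa'.
`findall` yields the raw match text (3 of them) because the pattern has no groups.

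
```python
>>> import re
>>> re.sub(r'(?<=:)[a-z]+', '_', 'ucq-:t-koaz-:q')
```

The positive lookaround only admits positions where the adjacent text matches; those characters stay outside the span.
Each match is replaced by '_'.

'ucq-:_-koaz-:_'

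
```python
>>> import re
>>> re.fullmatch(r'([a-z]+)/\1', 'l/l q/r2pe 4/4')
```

`\1` has to match the exact text group 1 already captured.
`re.fullmatch` requires the pattern to consume the entire string.
Here the string isn't matched end-to-end, so the call returns None.

None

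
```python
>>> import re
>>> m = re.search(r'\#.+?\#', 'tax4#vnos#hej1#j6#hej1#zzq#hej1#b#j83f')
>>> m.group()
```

'#vnos#'

`search` walks the string left to right and returns the first match it finds.
The match spans [4:10] → '#vnos#'.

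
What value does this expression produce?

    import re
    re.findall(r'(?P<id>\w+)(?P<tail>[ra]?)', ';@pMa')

[('pMa', '')]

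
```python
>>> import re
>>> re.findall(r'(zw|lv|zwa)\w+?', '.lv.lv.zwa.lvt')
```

`findall` collects group 1 from each match (2 total).

['zw', 'lv']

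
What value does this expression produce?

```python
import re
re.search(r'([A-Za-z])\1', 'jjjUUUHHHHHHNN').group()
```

A backreference is literal: `\1` must see the identical characters the first group matched.
`re.search` scans for the first position where the pattern succeeds.
The match spans [0:2] → 'jj'.
Captured: group 1 = 'j'.

'jj'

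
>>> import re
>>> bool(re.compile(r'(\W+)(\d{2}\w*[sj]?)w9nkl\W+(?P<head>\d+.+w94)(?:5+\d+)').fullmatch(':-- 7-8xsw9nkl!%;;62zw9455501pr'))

The pattern matches one or more of a non-word character (captured); then exactly 2 of a digit, then zero or more of a word character, then optionally one of [sj] (captured); then the literal 'w9', then the literal 'nkl', then one or more of a non-word character; then one or more of a digit, then one or more of any character, then the literal 'w94' (captured as 'head'); then one or more of the literal '5', then one or more of a digit (non-capturing group).
`fullmatch` succeeds only if the pattern covers the string from start to end.
Here the string isn't matched end-to-end, so the call returns None, and `bool(None)` is False.

False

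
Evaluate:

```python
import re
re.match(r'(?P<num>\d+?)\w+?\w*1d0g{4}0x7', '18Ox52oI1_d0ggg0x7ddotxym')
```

`re.match` won't scan ahead — the pattern has to work from the very first character.
Here the string doesn't start with a match, so the call returns None.

None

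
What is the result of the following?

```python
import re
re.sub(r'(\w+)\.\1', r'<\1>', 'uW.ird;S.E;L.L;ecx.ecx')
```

A backreference is literal: `\1` must see the identical characters the first group matched.
Matches: at [11:14] → 'L.L'; at [15:22] → 'ecx.ecx'.
`\1` in the replacement pulls in group 1's text for each match.

'uW.ird;S.E;<L>;<ecx>'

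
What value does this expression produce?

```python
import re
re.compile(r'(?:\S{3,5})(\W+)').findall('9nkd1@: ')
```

With a single group, `findall` returns only what that group captured — 1 item.

['@: ']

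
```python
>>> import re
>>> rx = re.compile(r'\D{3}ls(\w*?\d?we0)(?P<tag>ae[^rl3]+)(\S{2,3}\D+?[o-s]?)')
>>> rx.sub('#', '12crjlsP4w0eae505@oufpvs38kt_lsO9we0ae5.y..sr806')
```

'12crjlsP4w0eae505@oufpvs38#806'

Every occurrence is swapped for '#'.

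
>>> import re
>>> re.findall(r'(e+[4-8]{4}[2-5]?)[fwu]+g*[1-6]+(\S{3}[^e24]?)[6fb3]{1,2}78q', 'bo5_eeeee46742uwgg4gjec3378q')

[('eeeee46742', 'gjec')]

The pattern matches one or more of a literal 'e', then exactly 4 of a character in [4-8], then optionally a character in [2-5] (captured); then one or more of one of [fwu], then zero or more of a literal 'g', then one or more of a character in [1-6]; then exactly 3 of a non-whitespace character, then optionally any character except [e24] (captured); then 1 to 2 of one of [6fb3], then the literal '78', then a literal 'q'.
Walking the string: at [4:28] match 'eeeee46742uwgg4gjec3378q', groups = ('eeeee46742', 'gjec').
With 2 capturing groups, `findall` returns a 2-tuple per match.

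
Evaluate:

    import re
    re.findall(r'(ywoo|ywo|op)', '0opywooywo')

['op', 'ywoo', 'ywo']

Branches in `(...|...)` are attempted left-to-right; the first branch that allows the whole pattern to succeed is taken.
Scanning left to right: at [1:3] match 'op', group 1 = 'op'; at [3:7] match 'ywoo', group 1 = 'ywoo'; at [7:10] match 'ywo', group 1 = 'ywo'.
`findall` collects group 1 from each match (3 total).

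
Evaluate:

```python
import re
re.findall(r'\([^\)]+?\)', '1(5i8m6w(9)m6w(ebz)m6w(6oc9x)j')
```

['(5i8m6w(9)', '(ebz)', '(6oc9x)']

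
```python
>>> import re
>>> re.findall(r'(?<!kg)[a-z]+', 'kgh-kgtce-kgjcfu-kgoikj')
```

`(?!…)`/`(?<!…)` only lets a position through if the neighbouring text does NOT match; no characters are consumed.
No capturing groups, so `findall` returns the 4 full match strings.

['kgh', 'kgtce', 'kgjcfu', 'kgoikj']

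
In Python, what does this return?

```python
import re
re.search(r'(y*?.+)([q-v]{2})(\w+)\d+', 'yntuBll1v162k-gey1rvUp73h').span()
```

(0, 24)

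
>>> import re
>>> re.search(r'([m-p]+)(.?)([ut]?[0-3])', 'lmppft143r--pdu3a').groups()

('mpp', 'f', 't1')

Pattern: one or more of a character in [m-p] (captured); then optionally any character (captured); then optionally one of [ut], then a character in [0-3] (captured).
`search` walks the string left to right and returns the first match it finds.
The match spans [1:7] → 'mppft1'.
Captured: group 1 = 'mpp', group 2 = 'f', group 3 = 't1'.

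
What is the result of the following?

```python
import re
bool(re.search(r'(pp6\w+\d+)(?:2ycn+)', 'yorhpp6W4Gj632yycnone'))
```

This matches the literal 'pp6', then one or more of a word character, then one or more of a digit (captured); then the literal '2yc', then one or more of the literal 'n' (non-capturing group).
Unlike `match`, `search` isn't anchored — it looks for the pattern anywhere in the string.
Here no position works, so the call returns None, and `bool(None)` is False.

False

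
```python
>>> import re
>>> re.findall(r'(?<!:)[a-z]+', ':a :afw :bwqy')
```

['fw', 'wqy']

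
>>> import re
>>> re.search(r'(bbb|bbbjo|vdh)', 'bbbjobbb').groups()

('bbb',)

Branches in `(...|...)` are attempted left-to-right; the first branch that allows the whole pattern to succeed is taken.
`search` walks the string left to right and returns the first match it finds.
The match spans [0:3] → 'bbb'.
Captured: group 1 = 'bbb'.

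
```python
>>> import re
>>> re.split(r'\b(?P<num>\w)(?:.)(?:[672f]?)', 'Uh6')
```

['', 'U', '']

Pattern: a word boundary (`\b`, zero-width); then a word character (captured as 'num'); then any character (non-capturing group); then optionally one of [672f] (non-capturing group).
With a capturing group present, the delimiter's captured portion is kept in the result list.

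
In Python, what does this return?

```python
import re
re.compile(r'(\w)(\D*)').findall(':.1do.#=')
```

[('1', 'do.#=')]

Pattern: a word character (captured); then zero or more of a non-digit (captured).
`findall` packs the 2 group values into a tuple for every match.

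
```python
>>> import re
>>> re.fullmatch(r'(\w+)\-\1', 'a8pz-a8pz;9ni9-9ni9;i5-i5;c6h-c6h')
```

None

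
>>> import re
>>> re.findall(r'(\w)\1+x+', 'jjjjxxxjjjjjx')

`\1` is not a pattern — it's the concrete string captured by group 1, re-applied verbatim.
One capturing group, so `findall` returns just the captured substring from each match — 2 in all.

['j', 'j']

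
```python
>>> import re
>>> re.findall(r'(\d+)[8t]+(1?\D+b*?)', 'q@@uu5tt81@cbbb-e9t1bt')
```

[('5', '1@cbbb-e'), ('9', '1bt')]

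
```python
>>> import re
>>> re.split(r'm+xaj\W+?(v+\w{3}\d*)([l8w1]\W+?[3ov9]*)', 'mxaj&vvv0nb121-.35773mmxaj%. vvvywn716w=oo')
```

['', 'vvv0nb12', '1-', '.35773', 'vvvywn716', 'w=oo', '']

This matches one or more of the literal 'm', then the literal 'xaj'; then one or more of a non-word character (lazy); then one or more of a literal 'v', then exactly 3 of a word character, then zero or more of a digit (captured); then one of [l8w1], then one or more of a non-word character (lazy), then zero or more of one of [3ov9] (captured).
The `?` after the quantifier makes it lazy — it takes as little as possible before letting the rest of the pattern try.
Matches to split on: at [0:15] → 'mxaj&vvv0nb121-'; at [21:42] → 'mmxaj%. vvvywn716w=oo'.
With a capturing group present, the delimiter's captured portion is kept in the result list.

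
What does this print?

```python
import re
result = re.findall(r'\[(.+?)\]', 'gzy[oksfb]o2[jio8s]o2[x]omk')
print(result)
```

['oksfb', 'jio8s', 'x']

Walking the string: at [3:10] match '[oksfb]', group 1 = 'oksfb'; at [12:19] match '[jio8s]', group 1 = 'jio8s'; at [21:24] match '[x]', group 1 = 'x'.
Because there's exactly one group, `findall` drops the full match and keeps group 1 from each hit.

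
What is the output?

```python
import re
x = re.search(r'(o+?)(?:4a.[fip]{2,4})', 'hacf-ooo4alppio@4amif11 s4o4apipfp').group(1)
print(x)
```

ooo

Pattern: one or more of a literal 'o' (lazy) (captured); then the literal '4a', then any character, then 2 to 4 of one of [fip] (non-capturing group).
`search` walks the string left to right and returns the first match it finds.
The match spans [5:14] → 'ooo4alppi'.
Captured: group 1 = 'ooo'.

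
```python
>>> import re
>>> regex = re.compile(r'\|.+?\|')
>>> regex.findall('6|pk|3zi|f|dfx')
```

['|pk|', '|f|']

A non-greedy quantifier consumes as few characters as it can — just enough that the remainder of the pattern still matches from where it stops; whatever follows it matches normally.
Scanning left to right: at [1:5] → '|pk|'; at [8:11] → '|f|'.
With no groups in the pattern, `findall` gives back each whole match — 2 here.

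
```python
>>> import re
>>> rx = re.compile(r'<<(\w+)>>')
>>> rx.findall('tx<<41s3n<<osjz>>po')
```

One capturing group, so `findall` returns just the captured substring from the one match — 1 in all.

['osjz']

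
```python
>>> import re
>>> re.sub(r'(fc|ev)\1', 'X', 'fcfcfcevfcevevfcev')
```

'XfcevfcXfcev'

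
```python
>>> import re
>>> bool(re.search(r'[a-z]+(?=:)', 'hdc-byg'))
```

False

The positive lookaround only admits positions where the adjacent text matches; those characters stay outside the span.
Here nothing in the string fits, so the call returns None, and `bool(None)` is False.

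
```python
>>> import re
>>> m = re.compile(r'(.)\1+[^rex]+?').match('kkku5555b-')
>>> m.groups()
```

The match spans [0:4] → 'kkku'.
Captured: group 1 = 'k'.

('k',)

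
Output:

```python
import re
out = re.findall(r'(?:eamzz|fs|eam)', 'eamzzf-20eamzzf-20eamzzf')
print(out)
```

`|` is ordered: at each position the engine commits to the first alternative that works.
Scanning left to right: at [0:5] → 'eamzz'; at [9:14] → 'eamzz'; at [18:23] → 'eamzz'.
Since nothing is captured, `findall` lists the 3 matched substrings directly.

['eamzz', 'eamzz', 'eamzz']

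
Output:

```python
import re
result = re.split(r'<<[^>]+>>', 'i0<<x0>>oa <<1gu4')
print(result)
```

['i0', 'oa <<1gu4']

Matches to split on: at [2:8] → '<<x0>>'.
Splitting on the pattern gives 2 pieces.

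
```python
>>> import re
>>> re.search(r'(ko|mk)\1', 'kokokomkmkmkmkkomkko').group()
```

`\1` has to match the exact text group 1 already captured.
The match spans [0:4] → 'koko'.

'koko'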